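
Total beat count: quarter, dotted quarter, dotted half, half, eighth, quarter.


Let's work it out.
Beat values:
  quarter = 1 beat
  dotted quarter = 1.5 beats
  dotted half = 3 beats
  half = 2 beats
  eighth = 0.5 beats
  quarter = 1 beat
Sum = 1 + 1.5 + 3 + 2 + 0.5 + 1
= 9 beats


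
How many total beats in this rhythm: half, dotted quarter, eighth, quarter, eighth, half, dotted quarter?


Reasoning:
Beat values:
  half = 2 beats
  dotted quarter = 1.5 beats
  eighth = 0.5 beats
  quarter = 1 beat
  eighth = 0.5 beats
  half = 2 beats
  dotted quarter = 1.5 beats
Sum = 2 + 1.5 + 0.5 + 1 + 0.5 + 2 + 1.5
= 9 beats


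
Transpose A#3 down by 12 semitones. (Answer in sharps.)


Solution.
A#3: chromatic position 10 in octave 3 → absolute = 3×12 + 10 = 46
Transpose down 12: 46 - 12 = 34
34 = 2×12 + 10 → A# in octave 2
Result = A#2


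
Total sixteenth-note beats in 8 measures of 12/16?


Reasoning:
Time signature 12/16: the bottom number 16 means the sixteenth note gets one count
The top number 12 means 12 sixteenth-note beats per measure
Total = 12 × 8 measures
= 96 sixteenth-note beats


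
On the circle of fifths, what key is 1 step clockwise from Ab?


Step by step:
Each clockwise step on the circle of fifths moves up a perfect 5th
From Ab: Ab → Eb
= Eb


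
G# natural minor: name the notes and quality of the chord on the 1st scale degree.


G# natural minor scale: G# A# B C# D# E F#
Diatonic triad on degree 1 stacks scale notes 1, 3, 5: G# B D#
G#→B = 3 semitones; G#→D# = 7 semitones → minor triad
= G# B D# (minor)


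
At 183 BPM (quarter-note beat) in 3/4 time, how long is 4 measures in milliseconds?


Quarter-note beat duration = 60000 / 183 ms
Beats per measure (3/4) = 3
One measure = 3 × 60000 / 183 = 180000 / 183 ms
4 measures = 4 × 180000 / 183 = 720000 / 183
= 3934.4 ms


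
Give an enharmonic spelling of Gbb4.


Enharmonic notes sound the same pitch but are spelled with different letter names
Gbb and F name the same pitch class
= F4


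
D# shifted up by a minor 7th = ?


minor 7th: 7 letter names, 10 semitones
Letter: D + 6 → C
Pitch: D# + 10 semitones, spelled as a C → C#
= C#


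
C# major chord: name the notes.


Let's work it out.
Major triad = root + major 3rd (4 semitones) + perfect 5th (7 semitones)
A triad on C# stacks thirds, so the chord tones use letter names C-E-G
Root: C#
Major 3rd above C#: E#
Perfect 5th above C#: G#
Chord = C# E# G#


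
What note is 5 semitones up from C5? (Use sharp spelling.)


C5: chromatic position 0 in octave 5 → absolute = 5×12 + 0 = 60
Transpose up 5: 60 + 5 = 65
65 = 5×12 + 5 → F in octave 5
Result = F5


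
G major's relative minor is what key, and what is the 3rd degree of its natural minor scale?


Let's work it out.
The relative minor shares the major's key signature and starts on its 6th degree
6th degree = a major 6th above the tonic; a major 6th above G is E
→ relative minor of G major is E minor
E natural minor scale: E F# G A B C D
= E minor; 3rd degree = G


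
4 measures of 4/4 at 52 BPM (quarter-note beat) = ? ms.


Reasoning:
Quarter-note beat duration = 60000 / 52 ms
Beats per measure (4/4) = 4
One measure = 4 × 60000 / 52 = 240000 / 52 ms
4 measures = 4 × 240000 / 52 = 960000 / 52
= 18461.5 ms


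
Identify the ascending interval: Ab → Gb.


Working:
Letter names: A → G spans 7 letter names → a 7th
Semitones: Ab → Gb = 10 half-steps
A 7th of 10 semitones is a minor 7th
= minor 7th


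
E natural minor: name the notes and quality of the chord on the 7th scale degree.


Reasoning:
E natural minor scale: E F# G A B C D
Diatonic triad on degree 7 stacks scale notes 7, 2, 4: D F# A
D→F# = 4 semitones; D→A = 7 semitones → major triad
= D F# A (major)


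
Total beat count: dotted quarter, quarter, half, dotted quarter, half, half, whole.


Working:
Beat values:
  dotted quarter = 1.5 beats
  quarter = 1 beat
  half = 2 beats
  dotted quarter = 1.5 beats
  half = 2 beats
  half = 2 beats
  whole = 4 beats
Sum = 1.5 + 1 + 2 + 1.5 + 2 + 2 + 4
= 14 beats


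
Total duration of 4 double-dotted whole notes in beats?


Let's work it out.
Base whole note = 4 beats
Dot 1 adds half the previous value: +2
Dot 2 adds half the previous value: +1
One double-dotted whole = 4 + 2 + 1 = 7
4 of them = 4 × 7 = 28
= 28 beats


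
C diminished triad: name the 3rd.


Diminished triad = root + minor 3rd (3 semitones) + diminished 5th (6 semitones)
A triad on C stacks thirds, so the chord tones use letter names C-E-G
Root: C
Minor 3rd above C: Eb
Diminished 5th above C: Gb
The 3rd = Eb


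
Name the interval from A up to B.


Step by step:
Letter names: A → B spans 2 letter names → a 2nd
Semitones: A → B = 2 half-steps
A 2nd of 2 semitones is a major 2nd
= major 2nd


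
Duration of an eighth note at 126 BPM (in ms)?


Working:
One quarter-note beat = 60000 / BPM = 60000 / 126 ms
Eighth note = 1/2 × quarter note
Duration = 1/2 × 60000 / 126 = 30000 / 126
= 238.1 ms


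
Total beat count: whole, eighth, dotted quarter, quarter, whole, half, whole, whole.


Working:
Beat values:
  whole = 4 beats
  eighth = 0.5 beats
  dotted quarter = 1.5 beats
  quarter = 1 beat
  whole = 4 beats
  half = 2 beats
  whole = 4 beats
  whole = 4 beats
Sum = 4 + 0.5 + 1.5 + 1 + 4 + 2 + 4 + 4
= 21 beats


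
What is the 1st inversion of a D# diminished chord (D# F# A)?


Solution.
Root position: D# F# A
1st inversion: move root up an octave
Bass note: F#
Notes (bottom to top) = F# A D#


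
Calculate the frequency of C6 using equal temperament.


Working:
f = 440 × 2^(n/12) where n = semitones from A4
C6: 15 semitones from A4
f = 440 × 2^(15/12)
f = 1046.50 Hz


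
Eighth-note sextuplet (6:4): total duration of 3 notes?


Sextuplet: 6 notes occupy the space of 4 eighth notes
Space = 4 × 1/2 = 2 beats
Each sextuplet note = 2 / 6 = 1/3 beats
3 notes = 3 × 1/3 = 1
= 1 beat


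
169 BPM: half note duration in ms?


Let's work it out.
One quarter-note beat = 60000 / BPM = 60000 / 169 ms
Half note = 2 × quarter note
Duration = 2 × 60000 / 169 = 120000 / 169
= 710.1 ms


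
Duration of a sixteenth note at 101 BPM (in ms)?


Step by step:
One quarter-note beat = 60000 / BPM = 60000 / 101 ms
Sixteenth note = 1/4 × quarter note
Duration = 1/4 × 60000 / 101 = 15000 / 101
= 148.5 ms


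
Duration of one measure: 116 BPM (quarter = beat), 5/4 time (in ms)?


Solution.
Quarter-note beat duration = 60000 / 116 ms
Beats per measure (5/4) = 5
One measure = 5 × 60000 / 116 = 300000 / 116 ms
= 2586.2 ms


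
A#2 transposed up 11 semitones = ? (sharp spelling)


A#2: chromatic position 10 in octave 2 → absolute = 2×12 + 10 = 34
Transpose up 11: 34 + 11 = 45
45 = 3×12 + 9 → A in octave 3
Result = A3


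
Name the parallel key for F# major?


Step by step:
Parallel keys share the same tonic but differ in mode
F# major → parallel is F# minor
= F# minor


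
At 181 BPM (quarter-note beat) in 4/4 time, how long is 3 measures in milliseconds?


Solution.
Quarter-note beat duration = 60000 / 181 ms
Beats per measure (4/4) = 4
One measure = 4 × 60000 / 181 = 240000 / 181 ms
3 measures = 3 × 240000 / 181 = 720000 / 181
= 3977.9 ms


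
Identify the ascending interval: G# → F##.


Let's work it out.
Letter names: G → F spans 7 letter names → a 7th
Semitones: G# → F## = 11 half-steps
A 7th of 11 semitones is a major 7th
= major 7th


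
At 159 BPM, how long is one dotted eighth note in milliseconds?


One quarter-note beat = 60000 / BPM = 60000 / 159 ms
Dotted eighth note = 3/4 × quarter note
Duration = 3/4 × 60000 / 159 = 45000 / 159
= 283.0 ms


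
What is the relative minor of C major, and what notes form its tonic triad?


The relative minor shares the major's key signature and starts on its 6th degree
6th degree = a major 6th above the tonic; a major 6th above C is A
→ relative minor of C major is A minor
Tonic triad of A minor = root + minor 3rd + perfect 5th = A C E
= A minor; triad = A C E


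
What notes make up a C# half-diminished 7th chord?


Half-diminished 7th chord = root + minor 3rd + diminished 5th + minor 7th
Seventh chords stack in thirds, so the letter names are C-E-G-B
Root: C#
Minor 3rd above C#: E
Diminished 5th above C#: G
Minor 7th above C#: B
Chord = C# E G B


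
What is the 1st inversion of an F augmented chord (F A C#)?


Step by step:
Root position: F A C#
1st inversion: move root up an octave
Bass note: A
Notes (bottom to top) = A C# F


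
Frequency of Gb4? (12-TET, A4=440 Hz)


f = 440 × 2^(n/12) where n = semitones from A4
Gb4: -3 semitones from A4
f = 440 × 2^(-3/12)
f = 369.99 Hz


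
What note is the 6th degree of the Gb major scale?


Working:
Major scale pattern: W-W-H-W-W-W-H (2-2-1-2-2-2-1 semitones)
Starting from Gb:
  Gb + 2 semitones → Ab
  Ab + 2 semitones → Bb
  Bb + 1 semitone → Cb
  Cb + 2 semitones → Db
  Db + 2 semitones → Eb
  Eb + 2 semitones → F
  F + 1 semitone → Gb
Scale: Gb Ab Bb Cb Db Eb F
Degree 6 = Eb


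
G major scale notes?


Reasoning:
Major scale pattern: W-W-H-W-W-W-H (2-2-1-2-2-2-1 semitones)
Starting from G:
  G + 2 semitones → A
  A + 2 semitones → B
  B + 1 semitone → C
  C + 2 semitones → D
  D + 2 semitones → E
  E + 2 semitones → F#
  F# + 1 semitone → G
Scale = G A B C D E F#


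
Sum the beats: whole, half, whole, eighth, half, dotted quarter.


Reasoning:
Beat values:
  whole = 4 beats
  half = 2 beats
  whole = 4 beats
  eighth = 0.5 beats
  half = 2 beats
  dotted quarter = 1.5 beats
Sum = 4 + 2 + 4 + 0.5 + 2 + 1.5
= 14 beats


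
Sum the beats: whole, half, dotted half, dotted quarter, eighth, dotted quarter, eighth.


Reasoning:
Beat values:
  whole = 4 beats
  half = 2 beats
  dotted half = 3 beats
  dotted quarter = 1.5 beats
  eighth = 0.5 beats
  dotted quarter = 1.5 beats
  eighth = 0.5 beats
Sum = 4 + 2 + 3 + 1.5 + 0.5 + 1.5 + 0.5
= 13 beats


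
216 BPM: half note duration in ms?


Let's work it out.
One quarter-note beat = 60000 / BPM = 60000 / 216 ms
Half note = 2 × quarter note
Duration = 2 × 60000 / 216 = 120000 / 216
= 555.6 ms


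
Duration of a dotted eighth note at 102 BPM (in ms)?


Let's work it out.
One quarter-note beat = 60000 / BPM = 60000 / 102 ms
Dotted eighth note = 3/4 × quarter note
Duration = 3/4 × 60000 / 102 = 45000 / 102
= 441.2 ms


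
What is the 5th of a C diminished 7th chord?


Working:
Diminished 7th chord = root + minor 3rd + diminished 5th + diminished 7th
Seventh chords stack in thirds, so the letter names are C-E-G-B
Root: C
Minor 3rd above C: Eb
Diminished 5th above C: Gb
Diminished 7th above C: Bbb
The 5th = Gb


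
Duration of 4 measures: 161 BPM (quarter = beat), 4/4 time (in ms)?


Quarter-note beat duration = 60000 / 161 ms
Beats per measure (4/4) = 4
One measure = 4 × 60000 / 161 = 240000 / 161 ms
4 measures = 4 × 240000 / 161 = 960000 / 161
= 5962.7 ms


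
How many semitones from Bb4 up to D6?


Reasoning:
Absolute semitone position = octave×12 + chromatic position
Bb4: 4×12 + 10 = 58
D6: 6×12 + 2 = 74
Difference = 74 - 58 = 16
= 16 semitones


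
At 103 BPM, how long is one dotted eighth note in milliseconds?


One quarter-note beat = 60000 / BPM = 60000 / 103 ms
Dotted eighth note = 3/4 × quarter note
Duration = 3/4 × 60000 / 103 = 45000 / 103
= 436.9 ms


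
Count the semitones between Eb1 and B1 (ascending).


Step by step:
Absolute semitone position = octave×12 + chromatic position
Eb1: 1×12 + 3 = 15
B1: 1×12 + 11 = 23
Difference = 23 - 15 = 8
= 8 semitones


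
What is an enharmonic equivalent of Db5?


Solution.
Enharmonic notes sound the same pitch but are spelled with different letter names
Db and C# name the same pitch class
= C#5


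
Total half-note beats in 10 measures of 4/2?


Step by step:
Time signature 4/2: the bottom number 2 means the half note gets one count
The top number 4 means 4 half-note beats per measure
Total = 4 × 10 measures
= 40 half-note beats


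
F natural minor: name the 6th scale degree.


Solution.
Natural minor scale pattern: W-H-W-W-H-W-W (2-1-2-2-1-2-2 semitones)
Starting from F:
  F + 2 semitones → G
  G + 1 semitone → Ab
  Ab + 2 semitones → Bb
  Bb + 2 semitones → C
  C + 1 semitone → Db
  Db + 2 semitones → Eb
  Eb + 2 semitones → F
Scale: F G Ab Bb C Db Eb
Degree 6 = Db


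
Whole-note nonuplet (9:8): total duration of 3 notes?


Working:
Nonuplet: 9 notes occupy the space of 8 whole notes
Space = 8 × 4 = 32 beats
Each nonuplet note = 32 / 9 = 32/9 beats
3 notes = 3 × 32/9 = 32/3
= 32/3 beats


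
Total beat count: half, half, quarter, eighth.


Step by step:
Beat values:
  half = 2 beats
  half = 2 beats
  quarter = 1 beat
  eighth = 0.5 beats
Sum = 2 + 2 + 1 + 0.5
= 5.5 beats


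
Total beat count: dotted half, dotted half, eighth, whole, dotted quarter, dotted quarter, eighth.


Reasoning:
Beat values:
  dotted half = 3 beats
  dotted half = 3 beats
  eighth = 0.5 beats
  whole = 4 beats
  dotted quarter = 1.5 beats
  dotted quarter = 1.5 beats
  eighth = 0.5 beats
Sum = 3 + 3 + 0.5 + 4 + 1.5 + 1.5 + 0.5
= 14 beats


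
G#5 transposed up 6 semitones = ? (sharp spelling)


G#5: chromatic position 8 in octave 5 → absolute = 5×12 + 8 = 68
Transpose up 6: 68 + 6 = 74
74 = 6×12 + 2 → D in octave 6
Result = D6


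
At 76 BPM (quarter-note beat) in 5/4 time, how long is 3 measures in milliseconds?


Step by step:
Quarter-note beat duration = 60000 / 76 ms
Beats per measure (5/4) = 5
One measure = 5 × 60000 / 76 = 300000 / 76 ms
3 measures = 3 × 300000 / 76 = 900000 / 76
= 11842.1 ms


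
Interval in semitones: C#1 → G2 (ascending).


Solution.
Absolute semitone position = octave×12 + chromatic position
C#1: 1×12 + 1 = 13
G2: 2×12 + 7 = 31
Difference = 31 - 13 = 18
= 18 semitones


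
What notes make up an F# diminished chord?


Reasoning:
Diminished triad = root + minor 3rd (3 semitones) + diminished 5th (6 semitones)
A triad on F# stacks thirds, so the chord tones use letter names F-A-C
Root: F#
Minor 3rd above F#: A
Diminished 5th above F#: C
Chord = F# A C


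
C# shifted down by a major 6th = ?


Reasoning:
major 6th: 6 letter names, 9 semitones
Letter: C - 5 → E
Pitch: C# - 9 semitones, spelled as an E → E
= E


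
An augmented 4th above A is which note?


Reasoning:
A 4th spans 4 letter names, so from A we land on D
An augmented 4th = 6 semitones above A
Spell D at that pitch: D#
= D#


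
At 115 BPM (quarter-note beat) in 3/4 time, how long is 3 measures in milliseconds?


Step by step:
Quarter-note beat duration = 60000 / 115 ms
Beats per measure (3/4) = 3
One measure = 3 × 60000 / 115 = 180000 / 115 ms
3 measures = 3 × 180000 / 115 = 540000 / 115
= 4695.7 ms


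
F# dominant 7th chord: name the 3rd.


Dominant 7th chord = root + major 3rd + perfect 5th + minor 7th
Seventh chords stack in thirds, so the letter names are F-A-C-E
Root: F#
Major 3rd above F#: A#
Perfect 5th above F#: C#
Minor 7th above F#: E
The 3rd = A#


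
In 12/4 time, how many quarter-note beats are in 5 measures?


Let's work it out.
Time signature 12/4: the bottom number 4 means the quarter note gets one count
The top number 12 means 12 quarter-note beats per measure
Total = 12 × 5 measures
= 60 quarter-note beats


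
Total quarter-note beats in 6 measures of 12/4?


Time signature 12/4: the bottom number 4 means the quarter note gets one count
The top number 12 means 12 quarter-note beats per measure
Total = 12 × 6 measures
= 72 quarter-note beats


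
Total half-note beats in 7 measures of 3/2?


Time signature 3/2: the bottom number 2 means the half note gets one count
The top number 3 means 3 half-note beats per measure
Total = 3 × 7 measures
= 21 half-note beats


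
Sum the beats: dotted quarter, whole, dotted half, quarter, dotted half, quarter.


Solution.
Beat values:
  dotted quarter = 1.5 beats
  whole = 4 beats
  dotted half = 3 beats
  quarter = 1 beat
  dotted half = 3 beats
  quarter = 1 beat
Sum = 1.5 + 4 + 3 + 1 + 3 + 1
= 13.5 beats


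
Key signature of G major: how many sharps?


Step by step:
Sharp major keys follow the circle of fifths: C(0), G(1), D(2), A(3), E(4), B(5), F#(6), C#(7)
G major has 1 sharp
Order of sharps: F# C# G# D# A# E# B# → first 1: F#
= 1 sharp


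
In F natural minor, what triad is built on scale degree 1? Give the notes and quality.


Step by step:
F natural minor scale: F G Ab Bb C Db Eb
Diatonic triad on degree 1 stacks scale notes 1, 3, 5: F Ab C
F→Ab = 3 semitones; F→C = 7 semitones → minor triad
= F Ab C (minor)


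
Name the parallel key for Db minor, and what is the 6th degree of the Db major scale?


Step by step:
Parallel keys share the same tonic but differ in mode
Db minor → parallel is Db major
Db major scale: Db Eb F Gb Ab Bb C
= Db major; 6th degree = Bb


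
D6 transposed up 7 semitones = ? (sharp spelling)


Let's work it out.
D6: chromatic position 2 in octave 6 → absolute = 6×12 + 2 = 74
Transpose up 7: 74 + 7 = 81
81 = 6×12 + 9 → A in octave 6
Result = A6


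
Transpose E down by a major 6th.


Reasoning:
major 6th: 6 letter names, 9 semitones
Letter: E - 5 → G
Pitch: E - 9 semitones, spelled as a G → G
= G


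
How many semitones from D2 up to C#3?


Absolute semitone position = octave×12 + chromatic position
D2: 2×12 + 2 = 26
C#3: 3×12 + 1 = 37
Difference = 37 - 26 = 11
= 11 semitones


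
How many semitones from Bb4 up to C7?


Reasoning:
Absolute semitone position = octave×12 + chromatic position
Bb4: 4×12 + 10 = 58
C7: 7×12 + 0 = 84
Difference = 84 - 58 = 26
= 26 semitones


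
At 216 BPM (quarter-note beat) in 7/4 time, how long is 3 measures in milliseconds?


Quarter-note beat duration = 60000 / 216 ms
Beats per measure (7/4) = 7
One measure = 7 × 60000 / 216 = 420000 / 216 ms
3 measures = 3 × 420000 / 216 = 1260000 / 216
= 5833.3 ms


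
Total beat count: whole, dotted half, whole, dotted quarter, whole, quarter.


Beat values:
  whole = 4 beats
  dotted half = 3 beats
  whole = 4 beats
  dotted quarter = 1.5 beats
  whole = 4 beats
  quarter = 1 beat
Sum = 4 + 3 + 4 + 1.5 + 4 + 1
= 17.5 beats


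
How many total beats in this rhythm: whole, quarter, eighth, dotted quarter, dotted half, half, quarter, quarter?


Step by step:
Beat values:
  whole = 4 beats
  quarter = 1 beat
  eighth = 0.5 beats
  dotted quarter = 1.5 beats
  dotted half = 3 beats
  half = 2 beats
  quarter = 1 beat
  quarter = 1 beat
Sum = 4 + 1 + 0.5 + 1.5 + 3 + 2 + 1 + 1
= 14 beats


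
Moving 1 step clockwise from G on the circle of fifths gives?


Solution.
Each clockwise step on the circle of fifths moves up a perfect 5th
From G: G → D
= D


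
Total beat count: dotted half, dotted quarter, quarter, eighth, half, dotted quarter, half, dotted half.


Let's work it out.
Beat values:
  dotted half = 3 beats
  dotted quarter = 1.5 beats
  quarter = 1 beat
  eighth = 0.5 beats
  half = 2 beats
  dotted quarter = 1.5 beats
  half = 2 beats
  dotted half = 3 beats
Sum = 3 + 1.5 + 1 + 0.5 + 2 + 1.5 + 2 + 3
= 14.5 beats


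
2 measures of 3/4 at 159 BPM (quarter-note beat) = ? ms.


Quarter-note beat duration = 60000 / 159 ms
Beats per measure (3/4) = 3
One measure = 3 × 60000 / 159 = 180000 / 159 ms
2 measures = 2 × 180000 / 159 = 360000 / 159
= 2264.2 ms


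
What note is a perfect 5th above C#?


Let's work it out.
A 5th spans 5 letter names, so from C we land on G
A perfect 5th = 7 semitones above C#
Spell G at that pitch: G#
= G#


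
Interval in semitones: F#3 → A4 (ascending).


Absolute semitone position = octave×12 + chromatic position
F#3: 3×12 + 6 = 42
A4: 4×12 + 9 = 57
Difference = 57 - 42 = 15
= 15 semitones


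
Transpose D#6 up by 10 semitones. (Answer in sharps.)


Working:
D#6: chromatic position 3 in octave 6 → absolute = 6×12 + 3 = 75
Transpose up 10: 75 + 10 = 85
85 = 7×12 + 1 → C# in octave 7
Result = C#7


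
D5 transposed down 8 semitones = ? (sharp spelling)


Reasoning:
D5: chromatic position 2 in octave 5 → absolute = 5×12 + 2 = 62
Transpose down 8: 62 - 8 = 54
54 = 4×12 + 6 → F# in octave 4
Result = F#4


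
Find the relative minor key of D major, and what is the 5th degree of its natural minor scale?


Step by step:
The relative minor shares the major's key signature and starts on its 6th degree
6th degree = a major 6th above the tonic; a major 6th above D is B
→ relative minor of D major is B minor
B natural minor scale: B C# D E F# G A
= B minor; 5th degree = F#


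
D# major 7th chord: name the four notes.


Reasoning:
Major 7th chord = root + major 3rd + perfect 5th + major 7th
Seventh chords stack in thirds, so the letter names are D-F-A-C
Root: D#
Major 3rd above D#: F##
Perfect 5th above D#: A#
Major 7th above D#: C##
Chord = D# F## A# C##


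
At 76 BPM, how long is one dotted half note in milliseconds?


One quarter-note beat = 60000 / BPM = 60000 / 76 ms
Dotted half note = 3 × quarter note
Duration = 3 × 60000 / 76 = 180000 / 76
= 2368.4 ms


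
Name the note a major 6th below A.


Reasoning:
A 6th spans 6 letter names, so from A we land on C
A major 6th = 9 semitones below A
Spell C at that pitch: C
= C


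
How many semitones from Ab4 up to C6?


Solution.
Absolute semitone position = octave×12 + chromatic position
Ab4: 4×12 + 8 = 56
C6: 6×12 + 0 = 72
Difference = 72 - 56 = 16
= 16 semitones


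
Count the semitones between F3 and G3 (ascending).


Let's work it out.
Absolute semitone position = octave×12 + chromatic position
F3: 3×12 + 5 = 41
G3: 3×12 + 7 = 43
Difference = 43 - 41 = 2
= 2 semitones


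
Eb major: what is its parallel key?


Step by step:
Parallel keys share the same tonic but differ in mode
Eb major → parallel is Eb minor
= Eb minor


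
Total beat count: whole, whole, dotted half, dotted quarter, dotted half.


Beat values:
  whole = 4 beats
  whole = 4 beats
  dotted half = 3 beats
  dotted quarter = 1.5 beats
  dotted half = 3 beats
Sum = 4 + 4 + 3 + 1.5 + 3
= 15.5 beats


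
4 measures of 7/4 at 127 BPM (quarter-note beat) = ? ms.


Quarter-note beat duration = 60000 / 127 ms
Beats per measure (7/4) = 7
One measure = 7 × 60000 / 127 = 420000 / 127 ms
4 measures = 4 × 420000 / 127 = 1680000 / 127
= 13228.3 ms


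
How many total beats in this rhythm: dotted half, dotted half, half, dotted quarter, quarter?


Reasoning:
Beat values:
  dotted half = 3 beats
  dotted half = 3 beats
  half = 2 beats
  dotted quarter = 1.5 beats
  quarter = 1 beat
Sum = 3 + 3 + 2 + 1.5 + 1
= 10.5 beats


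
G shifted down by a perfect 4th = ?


perfect 4th: 4 letter names, 5 semitones
Letter: G - 3 → D
Pitch: G - 5 semitones, spelled as a D → D
= D


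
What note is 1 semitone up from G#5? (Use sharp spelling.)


Solution.
G#5: chromatic position 8 in octave 5 → absolute = 5×12 + 8 = 68
Transpose up 1: 68 + 1 = 69
69 = 5×12 + 9 → A in octave 5
Result = A5


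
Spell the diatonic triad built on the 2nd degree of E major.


Reasoning:
E major scale: E F# G# A B C# D#
Diatonic triad on degree 2 stacks scale notes 2, 4, 6: F# A C#
F#→A = 3 semitones; F#→C# = 7 semitones → minor triad
= F# A C# (minor)


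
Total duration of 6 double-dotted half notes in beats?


Base half note = 2 beats
Dot 1 adds half the previous value: +1
Dot 2 adds half the previous value: +1/2
One double-dotted half = 2 + 1 + 1/2 = 7/2
6 of them = 6 × 7/2 = 21
= 21 beats


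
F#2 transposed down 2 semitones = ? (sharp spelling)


Working:
F#2: chromatic position 6 in octave 2 → absolute = 2×12 + 6 = 30
Transpose down 2: 30 - 2 = 28
28 = 2×12 + 4 → E in octave 2
Result = E2


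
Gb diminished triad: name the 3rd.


Let's work it out.
Diminished triad = root + minor 3rd (3 semitones) + diminished 5th (6 semitones)
A triad on Gb stacks thirds, so the chord tones use letter names G-B-D
Root: Gb
Minor 3rd above Gb: Bbb
Diminished 5th above Gb: Dbb
The 3rd = Bbb


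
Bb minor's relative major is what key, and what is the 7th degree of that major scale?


The relative major shares the key signature and is a minor 3rd above the minor tonic
A minor 3rd above Bb is Db
→ relative major of Bb minor is Db major
Db major scale: Db Eb F Gb Ab Bb C
= Db major; 7th degree = C


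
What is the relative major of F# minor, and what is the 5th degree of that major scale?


Working:
The relative major shares the key signature and is a minor 3rd above the minor tonic
A minor 3rd above F# is A
→ relative major of F# minor is A major
A major scale: A B C# D E F# G#
= A major; 5th degree = E


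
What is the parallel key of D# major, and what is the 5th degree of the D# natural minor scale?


Working:
Parallel keys share the same tonic but differ in mode
D# major → parallel is D# minor
D# natural minor scale: D# E# F# G# A# B C#
= D# minor; 5th degree = A#


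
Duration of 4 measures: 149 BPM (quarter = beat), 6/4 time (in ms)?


Quarter-note beat duration = 60000 / 149 ms
Beats per measure (6/4) = 6
One measure = 6 × 60000 / 149 = 360000 / 149 ms
4 measures = 4 × 360000 / 149 = 1440000 / 149
= 9664.4 ms


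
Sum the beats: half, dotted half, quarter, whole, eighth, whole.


Solution.
Beat values:
  half = 2 beats
  dotted half = 3 beats
  quarter = 1 beat
  whole = 4 beats
  eighth = 0.5 beats
  whole = 4 beats
Sum = 2 + 3 + 1 + 4 + 0.5 + 4
= 14.5 beats


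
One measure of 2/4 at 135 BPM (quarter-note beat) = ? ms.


Step by step:
Quarter-note beat duration = 60000 / 135 ms
Beats per measure (2/4) = 2
One measure = 2 × 60000 / 135 = 120000 / 135 ms
= 888.9 ms


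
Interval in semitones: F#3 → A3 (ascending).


Working:
Absolute semitone position = octave×12 + chromatic position
F#3: 3×12 + 6 = 42
A3: 3×12 + 9 = 45
Difference = 45 - 42 = 3
= 3 semitones


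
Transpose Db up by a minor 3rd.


Let's work it out.
minor 3rd: 3 letter names, 3 semitones
Letter: D + 2 → F
Pitch: Db + 3 semitones, spelled as an F → Fb
= Fb


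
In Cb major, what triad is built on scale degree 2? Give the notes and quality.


Working:
Cb major scale: Cb Db Eb Fb Gb Ab Bb
Diatonic triad on degree 2 stacks scale notes 2, 4, 6: Db Fb Ab
Db→Fb = 3 semitones; Db→Ab = 7 semitones → minor triad
= Db Fb Ab (minor)


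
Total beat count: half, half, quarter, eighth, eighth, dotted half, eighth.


Beat values:
  half = 2 beats
  half = 2 beats
  quarter = 1 beat
  eighth = 0.5 beats
  eighth = 0.5 beats
  dotted half = 3 beats
  eighth = 0.5 beats
Sum = 2 + 2 + 1 + 0.5 + 0.5 + 3 + 0.5
= 9.5 beats


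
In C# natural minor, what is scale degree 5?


Reasoning:
Natural minor scale pattern: W-H-W-W-H-W-W (2-1-2-2-1-2-2 semitones)
Starting from C#:
  C# + 2 semitones → D#
  D# + 1 semitone → E
  E + 2 semitones → F#
  F# + 2 semitones → G#
  G# + 1 semitone → A
  A + 2 semitones → B
  B + 2 semitones → C#
Scale: C# D# E F# G# A B
Degree 5 = G#


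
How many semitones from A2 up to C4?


Absolute semitone position = octave×12 + chromatic position
A2: 2×12 + 9 = 33
C4: 4×12 + 0 = 48
Difference = 48 - 33 = 15
= 15 semitones


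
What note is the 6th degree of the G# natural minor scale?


Solution.
Natural minor scale pattern: W-H-W-W-H-W-W (2-1-2-2-1-2-2 semitones)
Starting from G#:
  G# + 2 semitones → A#
  A# + 1 semitone → B
  B + 2 semitones → C#
  C# + 2 semitones → D#
  D# + 1 semitone → E
  E + 2 semitones → F#
  F# + 2 semitones → G#
Scale: G# A# B C# D# E F#
Degree 6 = E


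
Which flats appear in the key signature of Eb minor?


Flat minor keys: A(0), D(1), G(2), C(3), F(4), Bb(5), Eb(6), Ab(7)
Eb minor has 6 flats
Order of flats: Bb Eb Ab Db Gb Cb Fb → first 6: Bb, Eb, Ab, Db, Gb, Cb
= Bb, Eb, Ab, Db, Gb, Cb


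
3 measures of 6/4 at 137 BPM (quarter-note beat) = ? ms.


Step by step:
Quarter-note beat duration = 60000 / 137 ms
Beats per measure (6/4) = 6
One measure = 6 × 60000 / 137 = 360000 / 137 ms
3 measures = 3 × 360000 / 137 = 1080000 / 137
= 7883.2 ms


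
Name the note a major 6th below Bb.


Step by step:
A 6th spans 6 letter names, so from B we land on D
A major 6th = 9 semitones below Bb
Spell D at that pitch: Db
= Db


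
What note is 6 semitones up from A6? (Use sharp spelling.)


Let's work it out.
A6: chromatic position 9 in octave 6 → absolute = 6×12 + 9 = 81
Transpose up 6: 81 + 6 = 87
87 = 7×12 + 3 → D# in octave 7
Result = D#7


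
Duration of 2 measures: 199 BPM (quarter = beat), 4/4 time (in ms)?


Quarter-note beat duration = 60000 / 199 ms
Beats per measure (4/4) = 4
One measure = 4 × 60000 / 199 = 240000 / 199 ms
2 measures = 2 × 240000 / 199 = 480000 / 199
= 2412.1 ms


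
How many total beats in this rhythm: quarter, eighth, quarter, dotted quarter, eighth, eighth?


Step by step:
Beat values:
  quarter = 1 beat
  eighth = 0.5 beats
  quarter = 1 beat
  dotted quarter = 1.5 beats
  eighth = 0.5 beats
  eighth = 0.5 beats
Sum = 1 + 0.5 + 1 + 1.5 + 0.5 + 0.5
= 5 beats


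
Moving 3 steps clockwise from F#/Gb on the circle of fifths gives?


Reasoning:
Each clockwise step on the circle of fifths moves up a perfect 5th
From F#/Gb: F#/Gb → Db → Ab → Eb
= Eb


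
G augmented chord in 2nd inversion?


Working:
Root position: G B D#
2nd inversion: move root and 3rd up an octave
Bass note: D#
Notes (bottom to top) = D# G B


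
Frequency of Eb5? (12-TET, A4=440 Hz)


Solution.
f = 440 × 2^(n/12) where n = semitones from A4
Eb5: 6 semitones from A4
f = 440 × 2^(6/12)
f = 622.25 Hz


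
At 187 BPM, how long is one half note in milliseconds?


Step by step:
One quarter-note beat = 60000 / BPM = 60000 / 187 ms
Half note = 2 × quarter note
Duration = 2 × 60000 / 187 = 120000 / 187
= 641.7 ms


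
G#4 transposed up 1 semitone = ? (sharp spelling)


Let's work it out.
G#4: chromatic position 8 in octave 4 → absolute = 4×12 + 8 = 56
Transpose up 1: 56 + 1 = 57
57 = 4×12 + 9 → A in octave 4
Result = A4


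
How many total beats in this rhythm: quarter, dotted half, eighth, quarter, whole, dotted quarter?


Solution.
Beat values:
  quarter = 1 beat
  dotted half = 3 beats
  eighth = 0.5 beats
  quarter = 1 beat
  whole = 4 beats
  dotted quarter = 1.5 beats
Sum = 1 + 3 + 0.5 + 1 + 4 + 1.5
= 11 beats


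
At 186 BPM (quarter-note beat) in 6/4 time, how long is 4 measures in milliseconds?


Quarter-note beat duration = 60000 / 186 ms
Beats per measure (6/4) = 6
One measure = 6 × 60000 / 186 = 360000 / 186 ms
4 measures = 4 × 360000 / 186 = 1440000 / 186
= 7741.9 ms


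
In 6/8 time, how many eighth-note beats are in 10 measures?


Let's work it out.
Time signature 6/8: the bottom number 8 means the eighth note gets one count
The top number 6 means 6 eighth-note beats per measure
Total = 6 × 10 measures
= 60 eighth-note beats


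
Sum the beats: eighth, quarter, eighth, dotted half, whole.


Beat values:
  eighth = 0.5 beats
  quarter = 1 beat
  eighth = 0.5 beats
  dotted half = 3 beats
  whole = 4 beats
Sum = 0.5 + 1 + 0.5 + 3 + 4
= 9 beats


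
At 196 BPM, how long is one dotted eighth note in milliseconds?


One quarter-note beat = 60000 / BPM = 60000 / 196 ms
Dotted eighth note = 3/4 × quarter note
Duration = 3/4 × 60000 / 196 = 45000 / 196
= 229.6 ms


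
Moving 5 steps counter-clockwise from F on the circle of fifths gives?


Each counter-clockwise step moves down a perfect 5th (= up a perfect 4th)
From F: F → Bb → Eb → Ab → Db → F#/Gb
= F#/Gb


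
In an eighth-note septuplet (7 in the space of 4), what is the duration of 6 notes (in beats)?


Working:
Septuplet: 7 notes occupy the space of 4 eighth notes
Space = 4 × 1/2 = 2 beats
Each septuplet note = 2 / 7 = 2/7 beats
6 notes = 6 × 2/7 = 12/7
= 12/7 beats


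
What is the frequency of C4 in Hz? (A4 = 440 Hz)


Solution.
f = 440 × 2^(n/12) where n = semitones from A4
C4: -9 semitones from A4
f = 440 × 2^(-9/12)
f = 261.63 Hz


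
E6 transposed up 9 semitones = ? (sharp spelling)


Let's work it out.
E6: chromatic position 4 in octave 6 → absolute = 6×12 + 4 = 76
Transpose up 9: 76 + 9 = 85
85 = 7×12 + 1 → C# in octave 7
Result = C#7


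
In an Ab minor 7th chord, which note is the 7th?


Let's work it out.
Minor 7th chord = root + minor 3rd + perfect 5th + minor 7th
Seventh chords stack in thirds, so the letter names are A-C-E-G
Root: Ab
Minor 3rd above Ab: Cb
Perfect 5th above Ab: Eb
Minor 7th above Ab: Gb
The 7th = Gb


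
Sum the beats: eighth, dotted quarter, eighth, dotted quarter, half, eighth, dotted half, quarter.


Solution.
Beat values:
  eighth = 0.5 beats
  dotted quarter = 1.5 beats
  eighth = 0.5 beats
  dotted quarter = 1.5 beats
  half = 2 beats
  eighth = 0.5 beats
  dotted half = 3 beats
  quarter = 1 beat
Sum = 0.5 + 1.5 + 0.5 + 1.5 + 2 + 0.5 + 3 + 1
= 10.5 beats


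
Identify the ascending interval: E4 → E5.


Let's work it out.
Letter names: E → E spans 8 letter names → an octave
Semitones: E4 → E5 = 12 half-steps
An octave of 12 semitones is a perfect octave
= perfect octave


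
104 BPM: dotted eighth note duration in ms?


Step by step:
One quarter-note beat = 60000 / BPM = 60000 / 104 ms
Dotted eighth note = 3/4 × quarter note
Duration = 3/4 × 60000 / 104 = 45000 / 104
= 432.7 ms


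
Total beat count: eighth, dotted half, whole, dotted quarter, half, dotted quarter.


Solution.
Beat values:
  eighth = 0.5 beats
  dotted half = 3 beats
  whole = 4 beats
  dotted quarter = 1.5 beats
  half = 2 beats
  dotted quarter = 1.5 beats
Sum = 0.5 + 3 + 4 + 1.5 + 2 + 1.5
= 12.5 beats


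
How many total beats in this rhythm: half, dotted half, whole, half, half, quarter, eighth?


Working:
Beat values:
  half = 2 beats
  dotted half = 3 beats
  whole = 4 beats
  half = 2 beats
  half = 2 beats
  quarter = 1 beat
  eighth = 0.5 beats
Sum = 2 + 3 + 4 + 2 + 2 + 1 + 0.5
= 14.5 beats


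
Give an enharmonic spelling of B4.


Step by step:
Enharmonic notes sound the same pitch but are spelled with different letter names
B and A## name the same pitch class
= A##4


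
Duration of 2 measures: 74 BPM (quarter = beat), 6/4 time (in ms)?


Quarter-note beat duration = 60000 / 74 ms
Beats per measure (6/4) = 6
One measure = 6 × 60000 / 74 = 360000 / 74 ms
2 measures = 2 × 360000 / 74 = 720000 / 74
= 9729.7 ms


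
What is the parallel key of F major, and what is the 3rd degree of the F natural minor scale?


Reasoning:
Parallel keys share the same tonic but differ in mode
F major → parallel is F minor
F natural minor scale: F G Ab Bb C Db Eb
= F minor; 3rd degree = Ab


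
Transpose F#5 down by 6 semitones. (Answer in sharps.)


Solution.
F#5: chromatic position 6 in octave 5 → absolute = 5×12 + 6 = 66
Transpose down 6: 66 - 6 = 60
60 = 5×12 + 0 → C in octave 5
Result = C5


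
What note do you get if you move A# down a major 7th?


Let's work it out.
major 7th: 7 letter names, 11 semitones
Letter: A - 6 → B
Pitch: A# - 11 semitones, spelled as a B → B
= B


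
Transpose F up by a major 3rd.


Working:
major 3rd: 3 letter names, 4 semitones
Letter: F + 2 → A
Pitch: F + 4 semitones, spelled as an A → A
= A


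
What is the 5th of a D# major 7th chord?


Major 7th chord = root + major 3rd + perfect 5th + major 7th
Seventh chords stack in thirds, so the letter names are D-F-A-C
Root: D#
Major 3rd above D#: F##
Perfect 5th above D#: A#
Major 7th above D#: C##
The 5th = A#


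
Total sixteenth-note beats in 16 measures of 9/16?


Reasoning:
Time signature 9/16: the bottom number 16 means the sixteenth note gets one count
The top number 9 means 9 sixteenth-note beats per measure
Total = 9 × 16 measures
= 144 sixteenth-note beats


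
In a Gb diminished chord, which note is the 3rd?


Reasoning:
Diminished triad = root + minor 3rd (3 semitones) + diminished 5th (6 semitones)
A triad on Gb stacks thirds, so the chord tones use letter names G-B-D
Root: Gb
Minor 3rd above Gb: Bbb
Diminished 5th above Gb: Dbb
The 3rd = Bbb


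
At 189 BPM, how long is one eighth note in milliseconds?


Reasoning:
One quarter-note beat = 60000 / BPM = 60000 / 189 ms
Eighth note = 1/2 × quarter note
Duration = 1/2 × 60000 / 189 = 30000 / 189
= 158.7 ms


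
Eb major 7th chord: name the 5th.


Major 7th chord = root + major 3rd + perfect 5th + major 7th
Seventh chords stack in thirds, so the letter names are E-G-B-D
Root: Eb
Major 3rd above Eb: G
Perfect 5th above Eb: Bb
Major 7th above Eb: D
The 5th = Bb


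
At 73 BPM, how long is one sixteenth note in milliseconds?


One quarter-note beat = 60000 / BPM = 60000 / 73 ms
Sixteenth note = 1/4 × quarter note
Duration = 1/4 × 60000 / 73 = 15000 / 73
= 205.5 ms


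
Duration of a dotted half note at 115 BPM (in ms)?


Step by step:
One quarter-note beat = 60000 / BPM = 60000 / 115 ms
Dotted half note = 3 × quarter note
Duration = 3 × 60000 / 115 = 180000 / 115
= 1565.2 ms


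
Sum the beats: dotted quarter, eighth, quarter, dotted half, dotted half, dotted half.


Reasoning:
Beat values:
  dotted quarter = 1.5 beats
  eighth = 0.5 beats
  quarter = 1 beat
  dotted half = 3 beats
  dotted half = 3 beats
  dotted half = 3 beats
Sum = 1.5 + 0.5 + 1 + 3 + 3 + 3
= 12 beats


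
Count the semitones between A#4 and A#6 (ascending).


Step by step:
Absolute semitone position = octave×12 + chromatic position
A#4: 4×12 + 10 = 58
A#6: 6×12 + 10 = 82
Difference = 82 - 58 = 24
= 24 semitones


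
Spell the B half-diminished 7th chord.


Let's work it out.
Half-diminished 7th chord = root + minor 3rd + diminished 5th + minor 7th
Seventh chords stack in thirds, so the letter names are B-D-F-A
Root: B
Minor 3rd above B: D
Diminished 5th above B: F
Minor 7th above B: A
Chord = B D F A


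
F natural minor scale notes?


Natural minor scale pattern: W-H-W-W-H-W-W (2-1-2-2-1-2-2 semitones)
Starting from F:
  F + 2 semitones → G
  G + 1 semitone → Ab
  Ab + 2 semitones → Bb
  Bb + 2 semitones → C
  C + 1 semitone → Db
  Db + 2 semitones → Eb
  Eb + 2 semitones → F
Scale = F G Ab Bb C Db Eb


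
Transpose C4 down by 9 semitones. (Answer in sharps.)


Reasoning:
C4: chromatic position 0 in octave 4 → absolute = 4×12 + 0 = 48
Transpose down 9: 48 - 9 = 39
39 = 3×12 + 3 → D# in octave 3
Result = D#3


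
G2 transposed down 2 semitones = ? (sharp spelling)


G2: chromatic position 7 in octave 2 → absolute = 2×12 + 7 = 31
Transpose down 2: 31 - 2 = 29
29 = 2×12 + 5 → F in octave 2
Result = F2


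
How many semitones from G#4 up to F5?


Reasoning:
Absolute semitone position = octave×12 + chromatic position
G#4: 4×12 + 8 = 56
F5: 5×12 + 5 = 65
Difference = 65 - 56 = 9
= 9 semitones


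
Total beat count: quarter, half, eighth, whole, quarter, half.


Working:
Beat values:
  quarter = 1 beat
  half = 2 beats
  eighth = 0.5 beats
  whole = 4 beats
  quarter = 1 beat
  half = 2 beats
Sum = 1 + 2 + 0.5 + 4 + 1 + 2
= 10.5 beats


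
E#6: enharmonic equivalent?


Working:
Enharmonic notes sound the same pitch but are spelled with different letter names
E# and F name the same pitch class
= F6


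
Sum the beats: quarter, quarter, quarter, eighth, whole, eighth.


Working:
Beat values:
  quarter = 1 beat
  quarter = 1 beat
  quarter = 1 beat
  eighth = 0.5 beats
  whole = 4 beats
  eighth = 0.5 beats
Sum = 1 + 1 + 1 + 0.5 + 4 + 0.5
= 8 beats


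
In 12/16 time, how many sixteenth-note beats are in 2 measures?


Solution.
Time signature 12/16: the bottom number 16 means the sixteenth note gets one count
The top number 12 means 12 sixteenth-note beats per measure
Total = 12 × 2 measures
= 24 sixteenth-note beats
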